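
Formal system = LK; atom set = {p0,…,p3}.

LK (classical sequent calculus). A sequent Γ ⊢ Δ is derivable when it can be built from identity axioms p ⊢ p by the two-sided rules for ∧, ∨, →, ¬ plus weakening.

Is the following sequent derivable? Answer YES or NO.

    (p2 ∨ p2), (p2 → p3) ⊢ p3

Derivation (root first):
[→L] (p2 ∨ p2), (p2 → p3) ⊢ p3
  [∨L] (p2 ∨ p2) ⊢ p2
    [Ax] p2 ⊢ p2
    [Ax] p2 ⊢ p2
  [Ax] p3 ⊢ p3

Result: YES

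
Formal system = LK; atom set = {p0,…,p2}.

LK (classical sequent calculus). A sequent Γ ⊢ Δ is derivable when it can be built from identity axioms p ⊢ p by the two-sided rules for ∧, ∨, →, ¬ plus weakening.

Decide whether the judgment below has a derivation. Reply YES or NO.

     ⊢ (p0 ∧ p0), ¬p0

Derivation trace:
[¬R]  ⊢ (p0 ∧ p0), ¬p0
  [∧R] p0 ⊢ (p0 ∧ p0)
    [Ax] p0 ⊢ p0
    [Ax] p0 ⊢ p0

Result: YES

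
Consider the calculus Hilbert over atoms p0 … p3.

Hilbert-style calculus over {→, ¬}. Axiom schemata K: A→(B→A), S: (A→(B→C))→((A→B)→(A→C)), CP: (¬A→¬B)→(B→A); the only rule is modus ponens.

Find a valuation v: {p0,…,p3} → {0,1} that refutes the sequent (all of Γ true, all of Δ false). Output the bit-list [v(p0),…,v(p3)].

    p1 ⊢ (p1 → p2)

Truth-table refutation:
  v=0000: Γ:[p1=F] Δ:[(p1 → p2)=T] refutes=False
  v=0001: Γ:[p1=F] Δ:[(p1 → p2)=T] refutes=False
  v=0010: Γ:[p1=F] Δ:[(p1 → p2)=T] refutes=False
  v=0011: Γ:[p1=F] Δ:[(p1 → p2)=T] refutes=False
  v=0100: Γ:[p1=T] Δ:[(p1 → p2)=F] refutes=True  ← countermodel

Result: [0, 1, 0, 0]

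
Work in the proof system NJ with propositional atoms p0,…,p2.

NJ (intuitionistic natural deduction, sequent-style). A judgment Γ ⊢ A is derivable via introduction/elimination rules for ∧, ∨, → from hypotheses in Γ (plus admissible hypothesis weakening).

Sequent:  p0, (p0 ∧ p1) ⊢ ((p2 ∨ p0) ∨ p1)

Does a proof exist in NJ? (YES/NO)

Derivation (root first):
[∨I₁] p0, (p0 ∧ p1) ⊢ ((p2 ∨ p0) ∨ p1)
  [Wk] p0, (p0 ∧ p1) ⊢ (p2 ∨ p0)
    [∨I₂] p0 ⊢ (p2 ∨ p0)
      [Ax] p0 ⊢ p0

Result: YES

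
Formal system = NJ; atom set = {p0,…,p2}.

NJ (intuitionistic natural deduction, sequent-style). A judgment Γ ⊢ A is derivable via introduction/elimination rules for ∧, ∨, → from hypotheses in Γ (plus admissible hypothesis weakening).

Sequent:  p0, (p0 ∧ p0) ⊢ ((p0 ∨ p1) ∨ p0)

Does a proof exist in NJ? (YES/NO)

Derivation (root first):
[Wk] p0, (p0 ∧ p0) ⊢ ((p0 ∨ p1) ∨ p0)
  [∨I₁] p0 ⊢ ((p0 ∨ p1) ∨ p0)
    [∨I₁] p0 ⊢ (p0 ∨ p1)
      [Ax] p0 ⊢ p0

Result: YES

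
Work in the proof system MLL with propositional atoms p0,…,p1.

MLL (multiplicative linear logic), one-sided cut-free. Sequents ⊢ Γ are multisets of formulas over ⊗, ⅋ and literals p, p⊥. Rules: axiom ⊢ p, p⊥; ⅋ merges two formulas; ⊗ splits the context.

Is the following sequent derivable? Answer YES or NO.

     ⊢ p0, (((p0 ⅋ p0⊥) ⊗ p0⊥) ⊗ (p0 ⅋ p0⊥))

Derivation (root first):
[⊗]  ⊢ p0, (((p0 ⅋ p0⊥) ⊗ p0⊥) ⊗ (p0 ⅋ p0⊥))
  [⊗]  ⊢ p0, ((p0 ⅋ p0⊥) ⊗ p0⊥)
    [⅋]  ⊢ (p0 ⅋ p0⊥)
      [Ax]  ⊢ p0, p0⊥
    [Ax]  ⊢ p0, p0⊥
  [⅋]  ⊢ (p0 ⅋ p0⊥)
    [Ax]  ⊢ p0, p0⊥

Result: YES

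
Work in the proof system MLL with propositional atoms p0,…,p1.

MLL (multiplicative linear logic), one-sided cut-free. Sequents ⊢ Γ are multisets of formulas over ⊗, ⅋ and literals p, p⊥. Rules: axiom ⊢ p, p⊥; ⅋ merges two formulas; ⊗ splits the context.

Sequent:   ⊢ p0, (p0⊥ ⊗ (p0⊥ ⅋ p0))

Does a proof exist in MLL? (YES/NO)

Derivation (root first):
[⊗]  ⊢ p0, (p0⊥ ⊗ (p0⊥ ⅋ p0))
  [Ax]  ⊢ p0, p0⊥
  [⅋]  ⊢ (p0⊥ ⅋ p0)
    [Ax]  ⊢ p0, p0⊥

Result: YES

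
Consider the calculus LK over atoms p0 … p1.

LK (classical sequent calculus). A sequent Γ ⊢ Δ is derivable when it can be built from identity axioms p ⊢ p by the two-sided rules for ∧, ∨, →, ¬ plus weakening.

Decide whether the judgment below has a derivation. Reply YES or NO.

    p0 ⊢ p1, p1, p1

Truth-table refutation:
  v=00: Γ:[p0=F] Δ:[p1=F, p1=F, p1=F] refutes=False
  v=01: Γ:[p0=F] Δ:[p1=T, p1=T, p1=T] refutes=False
  v=10: Γ:[p0=T] Δ:[p1=F, p1=F, p1=F] refutes=True  ← countermodel

Result: NO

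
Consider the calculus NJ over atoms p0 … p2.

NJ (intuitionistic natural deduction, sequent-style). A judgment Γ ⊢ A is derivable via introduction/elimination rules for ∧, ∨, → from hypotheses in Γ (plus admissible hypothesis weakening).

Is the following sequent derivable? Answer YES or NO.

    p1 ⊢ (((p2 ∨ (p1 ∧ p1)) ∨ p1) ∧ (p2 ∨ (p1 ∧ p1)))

Proof tree:
[∧I] p1 ⊢ (((p2 ∨ (p1 ∧ p1)) ∨ p1) ∧ (p2 ∨ (p1 ∧ p1)))
  [∨I₁] p1 ⊢ ((p2 ∨ (p1 ∧ p1)) ∨ p1)
    [∨I₂] p1 ⊢ (p2 ∨ (p1 ∧ p1))
      [∧I] p1 ⊢ (p1 ∧ p1)
        [Ax] p1 ⊢ p1
        [Ax] p1 ⊢ p1
  [∨I₂] p1 ⊢ (p2 ∨ (p1 ∧ p1))
    [∧I] p1 ⊢ (p1 ∧ p1)
      [Ax] p1 ⊢ p1
      [Ax] p1 ⊢ p1

Result: YES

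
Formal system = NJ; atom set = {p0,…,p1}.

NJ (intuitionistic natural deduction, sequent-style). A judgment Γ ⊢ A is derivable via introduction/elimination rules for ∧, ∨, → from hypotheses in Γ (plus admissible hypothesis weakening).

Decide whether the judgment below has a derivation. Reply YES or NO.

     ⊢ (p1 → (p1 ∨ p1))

Proof tree:
[→I]  ⊢ (p1 → (p1 ∨ p1))
  [∨I₁] p1 ⊢ (p1 ∨ p1)
    [Ax] p1 ⊢ p1

Result: YES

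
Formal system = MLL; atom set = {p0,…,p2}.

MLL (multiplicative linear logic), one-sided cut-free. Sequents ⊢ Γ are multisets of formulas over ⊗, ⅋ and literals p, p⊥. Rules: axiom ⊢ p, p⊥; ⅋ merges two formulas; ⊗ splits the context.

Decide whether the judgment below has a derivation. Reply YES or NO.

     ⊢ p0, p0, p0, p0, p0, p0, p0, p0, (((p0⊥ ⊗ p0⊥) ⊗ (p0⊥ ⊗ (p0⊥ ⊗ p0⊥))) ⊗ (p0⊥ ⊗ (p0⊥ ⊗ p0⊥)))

Derivation (root first):
[⊗]  ⊢ p0, p0, p0, p0, p0, p0, p0, p0, (((p0⊥ ⊗ p0⊥) ⊗ (p0⊥ ⊗ (p0⊥ ⊗ p0⊥))) ⊗ (p0⊥ ⊗ (p0⊥ ⊗ p0⊥)))
  [⊗]  ⊢ p0, p0, p0, p0, p0, ((p0⊥ ⊗ p0⊥) ⊗ (p0⊥ ⊗ (p0⊥ ⊗ p0⊥)))
    [⊗]  ⊢ p0, p0, (p0⊥ ⊗ p0⊥)
      [Ax]  ⊢ p0, p0⊥
      [Ax]  ⊢ p0, p0⊥
    [⊗]  ⊢ p0, p0, p0, (p0⊥ ⊗ (p0⊥ ⊗ p0⊥))
      [Ax]  ⊢ p0, p0⊥
      [⊗]  ⊢ p0, p0, (p0⊥ ⊗ p0⊥)
        [Ax]  ⊢ p0, p0⊥
        [Ax]  ⊢ p0, p0⊥
  [⊗]  ⊢ p0, p0, p0, (p0⊥ ⊗ (p0⊥ ⊗ p0⊥))
    [Ax]  ⊢ p0, p0⊥
    [⊗]  ⊢ p0, p0, (p0⊥ ⊗ p0⊥)
      [Ax]  ⊢ p0, p0⊥
      [Ax]  ⊢ p0, p0⊥

Result: YES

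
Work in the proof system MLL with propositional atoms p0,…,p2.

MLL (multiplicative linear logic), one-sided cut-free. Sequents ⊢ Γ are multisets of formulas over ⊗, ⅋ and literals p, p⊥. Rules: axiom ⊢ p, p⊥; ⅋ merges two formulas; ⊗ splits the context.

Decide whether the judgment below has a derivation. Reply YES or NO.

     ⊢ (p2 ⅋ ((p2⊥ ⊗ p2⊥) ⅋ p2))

Derivation (root first):
[⅋]  ⊢ (p2 ⅋ ((p2⊥ ⊗ p2⊥) ⅋ p2))
  [⅋]  ⊢ p2, ((p2⊥ ⊗ p2⊥) ⅋ p2)
    [⊗]  ⊢ p2, p2, (p2⊥ ⊗ p2⊥)
      [Ax]  ⊢ p2, p2⊥
      [Ax]  ⊢ p2, p2⊥

Result: YES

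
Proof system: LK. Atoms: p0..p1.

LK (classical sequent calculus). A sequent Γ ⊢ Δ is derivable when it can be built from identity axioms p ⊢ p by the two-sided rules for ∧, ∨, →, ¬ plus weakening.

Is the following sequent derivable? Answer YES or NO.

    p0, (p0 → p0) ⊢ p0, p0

Derivation (root first):
[WR] p0, (p0 → p0) ⊢ p0, p0
  [→L] p0, (p0 → p0) ⊢ p0
    [Ax] p0 ⊢ p0
    [WL] p0, p0 ⊢ p0
      [Ax] p0 ⊢ p0

Result: YES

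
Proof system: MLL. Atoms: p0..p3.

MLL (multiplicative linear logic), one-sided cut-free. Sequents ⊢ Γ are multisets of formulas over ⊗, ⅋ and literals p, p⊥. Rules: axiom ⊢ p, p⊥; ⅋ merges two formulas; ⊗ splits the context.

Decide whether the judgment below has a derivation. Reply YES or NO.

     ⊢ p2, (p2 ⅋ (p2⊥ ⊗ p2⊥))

Proof tree:
[⅋]  ⊢ p2, (p2 ⅋ (p2⊥ ⊗ p2⊥))
  [⊗]  ⊢ p2, p2, (p2⊥ ⊗ p2⊥)
    [Ax]  ⊢ p2, p2⊥
    [Ax]  ⊢ p2, p2⊥

Result: YES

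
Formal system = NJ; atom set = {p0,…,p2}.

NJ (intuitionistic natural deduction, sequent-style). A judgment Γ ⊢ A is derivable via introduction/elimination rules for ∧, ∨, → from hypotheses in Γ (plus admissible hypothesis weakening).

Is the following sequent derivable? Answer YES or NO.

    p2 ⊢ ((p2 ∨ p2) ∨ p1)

Derivation (root first):
[∨I₁] p2 ⊢ ((p2 ∨ p2) ∨ p1)
  [∨I₁] p2 ⊢ (p2 ∨ p2)
    [Ax] p2 ⊢ p2

Result: YES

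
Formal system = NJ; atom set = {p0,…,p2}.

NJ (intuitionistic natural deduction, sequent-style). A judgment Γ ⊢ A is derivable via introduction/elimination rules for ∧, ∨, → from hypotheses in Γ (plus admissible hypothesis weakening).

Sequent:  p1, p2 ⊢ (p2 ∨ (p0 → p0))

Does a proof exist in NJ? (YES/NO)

Derivation trace:
[∨I₂] p1, p2 ⊢ (p2 ∨ (p0 → p0))
  [Wk] p1, p2 ⊢ (p0 → p0)
    [Wk] p1 ⊢ (p0 → p0)
      [→I]  ⊢ (p0 → p0)
        [Ax] p0 ⊢ p0

Result: YES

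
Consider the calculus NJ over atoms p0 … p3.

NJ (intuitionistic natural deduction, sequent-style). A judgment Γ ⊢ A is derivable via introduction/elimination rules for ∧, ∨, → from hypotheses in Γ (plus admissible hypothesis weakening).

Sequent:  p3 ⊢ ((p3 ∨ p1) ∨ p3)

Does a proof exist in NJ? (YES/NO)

Derivation (root first):
[∨I₁] p3 ⊢ ((p3 ∨ p1) ∨ p3)
  [∨I₁] p3 ⊢ (p3 ∨ p1)
    [Ax] p3 ⊢ p3

Result: YES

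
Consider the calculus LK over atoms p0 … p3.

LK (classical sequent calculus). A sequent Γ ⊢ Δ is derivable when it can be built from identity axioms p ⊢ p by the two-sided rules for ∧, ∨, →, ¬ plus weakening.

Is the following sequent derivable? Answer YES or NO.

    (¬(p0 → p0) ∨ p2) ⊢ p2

Derivation trace:
[∨L] (¬(p0 → p0) ∨ p2) ⊢ p2
  [¬L] ¬(p0 → p0) ⊢ 
    [→R]  ⊢ (p0 → p0)
      [Ax] p0 ⊢ p0
  [Ax] p2 ⊢ p2

Result: YES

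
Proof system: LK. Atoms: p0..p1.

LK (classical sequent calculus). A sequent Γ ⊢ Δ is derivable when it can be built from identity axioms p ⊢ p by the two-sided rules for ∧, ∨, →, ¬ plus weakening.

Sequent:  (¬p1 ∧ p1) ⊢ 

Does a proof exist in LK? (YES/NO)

Derivation (root first):
[∧L] (¬p1 ∧ p1) ⊢ 
  [¬L] p1, ¬p1 ⊢ 
    [Ax] p1 ⊢ p1

Result: YES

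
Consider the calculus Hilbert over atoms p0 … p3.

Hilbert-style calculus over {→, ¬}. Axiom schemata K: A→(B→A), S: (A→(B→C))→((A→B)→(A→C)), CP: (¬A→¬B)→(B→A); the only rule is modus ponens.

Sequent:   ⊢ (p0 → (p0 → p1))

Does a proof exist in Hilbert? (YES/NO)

Search for a countermodel by truth-table:
  v=0000: Γ:[] Δ:[(p0 → (p0 → p1))=T] refutes=False
  v=0001: Γ:[] Δ:[(p0 → (p0 → p1))=T] refutes=False
  v=0010: Γ:[] Δ:[(p0 → (p0 → p1))=T] refutes=False
  v=0011: Γ:[] Δ:[(p0 → (p0 → p1))=T] refutes=False
  v=0100: Γ:[] Δ:[(p0 → (p0 → p1))=T] refutes=False
  v=0101: Γ:[] Δ:[(p0 → (p0 → p1))=T] refutes=False
  v=0110: Γ:[] Δ:[(p0 → (p0 → p1))=T] refutes=False
  v=0111: Γ:[] Δ:[(p0 → (p0 → p1))=T] refutes=False
  v=1000: Γ:[] Δ:[(p0 → (p0 → p1))=F] refutes=True  ← countermodel

Result: NO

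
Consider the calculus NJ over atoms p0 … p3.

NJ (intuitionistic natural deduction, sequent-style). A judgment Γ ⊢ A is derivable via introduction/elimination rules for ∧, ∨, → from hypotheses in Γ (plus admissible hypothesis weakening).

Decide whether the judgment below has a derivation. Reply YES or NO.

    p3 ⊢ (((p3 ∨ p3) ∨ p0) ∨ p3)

Derivation trace:
[∨I₁] p3 ⊢ (((p3 ∨ p3) ∨ p0) ∨ p3)
  [∨I₁] p3 ⊢ ((p3 ∨ p3) ∨ p0)
    [∨I₂] p3 ⊢ (p3 ∨ p3)
      [Ax] p3 ⊢ p3

Result: YES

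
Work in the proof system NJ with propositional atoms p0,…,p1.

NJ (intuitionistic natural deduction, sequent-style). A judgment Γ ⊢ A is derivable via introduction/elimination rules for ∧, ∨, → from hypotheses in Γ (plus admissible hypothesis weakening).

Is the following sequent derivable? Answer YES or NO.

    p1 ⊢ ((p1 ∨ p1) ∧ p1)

Derivation (root first):
[∧I] p1 ⊢ ((p1 ∨ p1) ∧ p1)
  [∨I₁] p1 ⊢ (p1 ∨ p1)
    [Ax] p1 ⊢ p1
  [Ax] p1 ⊢ p1

Result: YES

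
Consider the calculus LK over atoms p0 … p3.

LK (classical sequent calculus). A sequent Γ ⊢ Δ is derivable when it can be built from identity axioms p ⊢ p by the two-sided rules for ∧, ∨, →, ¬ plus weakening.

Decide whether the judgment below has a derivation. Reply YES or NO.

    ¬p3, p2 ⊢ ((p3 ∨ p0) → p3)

Truth-table refutation:
  v=0000: Γ:[¬p3=T, p2=F] Δ:[((p3 ∨ p0) → p3)=T] refutes=False
  v=0001: Γ:[¬p3=F, p2=F] Δ:[((p3 ∨ p0) → p3)=T] refutes=False
  v=0010: Γ:[¬p3=T, p2=T] Δ:[((p3 ∨ p0) → p3)=T] refutes=False
  v=0011: Γ:[¬p3=F, p2=T] Δ:[((p3 ∨ p0) → p3)=T] refutes=False
  v=0100: Γ:[¬p3=T, p2=F] Δ:[((p3 ∨ p0) → p3)=T] refutes=False
  v=0101: Γ:[¬p3=F, p2=F] Δ:[((p3 ∨ p0) → p3)=T] refutes=False
  v=0110: Γ:[¬p3=T, p2=T] Δ:[((p3 ∨ p0) → p3)=T] refutes=False
  v=0111: Γ:[¬p3=F, p2=T] Δ:[((p3 ∨ p0) → p3)=T] refutes=False
  v=1000: Γ:[¬p3=T, p2=F] Δ:[((p3 ∨ p0) → p3)=F] refutes=False
  v=1001: Γ:[¬p3=F, p2=F] Δ:[((p3 ∨ p0) → p3)=T] refutes=False
  v=1010: Γ:[¬p3=T, p2=T] Δ:[((p3 ∨ p0) → p3)=F] refutes=True  ← countermodel

Result: NO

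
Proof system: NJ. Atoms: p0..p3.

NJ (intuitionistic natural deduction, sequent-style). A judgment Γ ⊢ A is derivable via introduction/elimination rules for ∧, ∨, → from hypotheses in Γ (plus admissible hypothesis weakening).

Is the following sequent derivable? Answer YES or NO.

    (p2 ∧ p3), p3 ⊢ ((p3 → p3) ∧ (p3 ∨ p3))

Derivation trace:
[∧I] (p2 ∧ p3), p3 ⊢ ((p3 → p3) ∧ (p3 ∨ p3))
  [→I]  ⊢ (p3 → p3)
    [Ax] p3 ⊢ p3
  [∨I₁] p3, (p2 ∧ p3) ⊢ (p3 ∨ p3)
    [Wk] p3, (p2 ∧ p3) ⊢ p3
      [Ax] p3 ⊢ p3

Result: YES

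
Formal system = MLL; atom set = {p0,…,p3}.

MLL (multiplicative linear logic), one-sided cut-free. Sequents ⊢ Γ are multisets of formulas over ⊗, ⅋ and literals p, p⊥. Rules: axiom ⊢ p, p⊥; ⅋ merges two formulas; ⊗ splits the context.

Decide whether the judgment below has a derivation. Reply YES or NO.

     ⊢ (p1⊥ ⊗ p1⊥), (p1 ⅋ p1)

Derivation trace:
[⅋]  ⊢ (p1⊥ ⊗ p1⊥), (p1 ⅋ p1)
  [⊗]  ⊢ p1, p1, (p1⊥ ⊗ p1⊥)
    [Ax]  ⊢ p1, p1⊥
    [Ax]  ⊢ p1, p1⊥

Result: YES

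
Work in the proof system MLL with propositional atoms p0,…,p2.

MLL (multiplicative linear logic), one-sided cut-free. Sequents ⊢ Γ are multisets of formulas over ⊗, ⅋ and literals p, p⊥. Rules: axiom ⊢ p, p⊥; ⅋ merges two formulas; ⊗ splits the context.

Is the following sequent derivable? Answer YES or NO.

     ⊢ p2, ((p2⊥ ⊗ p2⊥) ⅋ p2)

Derivation trace:
[⅋]  ⊢ p2, ((p2⊥ ⊗ p2⊥) ⅋ p2)
  [⊗]  ⊢ p2, p2, (p2⊥ ⊗ p2⊥)
    [Ax]  ⊢ p2, p2⊥
    [Ax]  ⊢ p2, p2⊥

Result: YES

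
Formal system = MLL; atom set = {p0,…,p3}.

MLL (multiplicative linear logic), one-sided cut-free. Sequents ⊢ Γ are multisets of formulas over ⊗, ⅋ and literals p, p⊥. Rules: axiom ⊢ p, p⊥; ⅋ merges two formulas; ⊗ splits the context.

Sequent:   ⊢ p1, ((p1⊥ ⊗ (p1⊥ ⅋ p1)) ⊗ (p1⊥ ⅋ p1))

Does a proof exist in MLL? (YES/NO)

Derivation (root first):
[⊗]  ⊢ p1, ((p1⊥ ⊗ (p1⊥ ⅋ p1)) ⊗ (p1⊥ ⅋ p1))
  [⊗]  ⊢ p1, (p1⊥ ⊗ (p1⊥ ⅋ p1))
    [Ax]  ⊢ p1, p1⊥
    [⅋]  ⊢ (p1⊥ ⅋ p1)
      [Ax]  ⊢ p1, p1⊥
  [⅋]  ⊢ (p1⊥ ⅋ p1)
    [Ax]  ⊢ p1, p1⊥

Result: YES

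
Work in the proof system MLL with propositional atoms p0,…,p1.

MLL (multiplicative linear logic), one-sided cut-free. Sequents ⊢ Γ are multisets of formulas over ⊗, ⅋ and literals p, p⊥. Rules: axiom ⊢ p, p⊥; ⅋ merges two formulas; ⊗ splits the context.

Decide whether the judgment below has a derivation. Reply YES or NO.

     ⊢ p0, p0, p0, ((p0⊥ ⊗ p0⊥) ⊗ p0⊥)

Derivation trace:
[⊗]  ⊢ p0, p0, p0, ((p0⊥ ⊗ p0⊥) ⊗ p0⊥)
  [⊗]  ⊢ p0, p0, (p0⊥ ⊗ p0⊥)
    [Ax]  ⊢ p0, p0⊥
    [Ax]  ⊢ p0, p0⊥
  [Ax]  ⊢ p0, p0⊥

Result: YES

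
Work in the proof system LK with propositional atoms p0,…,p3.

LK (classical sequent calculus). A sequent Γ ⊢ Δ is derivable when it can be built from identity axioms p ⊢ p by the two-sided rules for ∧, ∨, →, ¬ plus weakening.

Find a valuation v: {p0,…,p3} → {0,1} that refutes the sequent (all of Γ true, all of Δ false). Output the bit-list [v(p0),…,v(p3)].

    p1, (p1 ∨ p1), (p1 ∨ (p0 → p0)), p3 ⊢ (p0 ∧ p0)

Truth-table refutation:
  v=0000: Γ:[p1=F, (p1 ∨ p1)=F, (p1 ∨ (p0 → p0))=T, p3=F] Δ:[(p0 ∧ p0)=F] refutes=False
  v=0001: Γ:[p1=F, (p1 ∨ p1)=F, (p1 ∨ (p0 → p0))=T, p3=T] Δ:[(p0 ∧ p0)=F] refutes=False
  v=0010: Γ:[p1=F, (p1 ∨ p1)=F, (p1 ∨ (p0 → p0))=T, p3=F] Δ:[(p0 ∧ p0)=F] refutes=False
  v=0011: Γ:[p1=F, (p1 ∨ p1)=F, (p1 ∨ (p0 → p0))=T, p3=T] Δ:[(p0 ∧ p0)=F] refutes=False
  v=0100: Γ:[p1=T, (p1 ∨ p1)=T, (p1 ∨ (p0 → p0))=T, p3=F] Δ:[(p0 ∧ p0)=F] refutes=False
  v=0101: Γ:[p1=T, (p1 ∨ p1)=T, (p1 ∨ (p0 → p0))=T, p3=T] Δ:[(p0 ∧ p0)=F] refutes=True  ← countermodel

Result: [0, 1, 0, 1]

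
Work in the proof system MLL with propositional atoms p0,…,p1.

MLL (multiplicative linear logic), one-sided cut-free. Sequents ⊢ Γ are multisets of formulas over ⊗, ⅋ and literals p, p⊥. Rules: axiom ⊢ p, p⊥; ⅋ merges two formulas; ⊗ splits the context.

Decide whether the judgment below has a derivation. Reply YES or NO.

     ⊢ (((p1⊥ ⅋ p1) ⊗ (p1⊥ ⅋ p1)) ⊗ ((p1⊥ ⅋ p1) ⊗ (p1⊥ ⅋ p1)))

Derivation trace:
[⊗]  ⊢ (((p1⊥ ⅋ p1) ⊗ (p1⊥ ⅋ p1)) ⊗ ((p1⊥ ⅋ p1) ⊗ (p1⊥ ⅋ p1)))
  [⊗]  ⊢ ((p1⊥ ⅋ p1) ⊗ (p1⊥ ⅋ p1))
    [⅋]  ⊢ (p1⊥ ⅋ p1)
      [Ax]  ⊢ p1, p1⊥
    [⅋]  ⊢ (p1⊥ ⅋ p1)
      [Ax]  ⊢ p1, p1⊥
  [⊗]  ⊢ ((p1⊥ ⅋ p1) ⊗ (p1⊥ ⅋ p1))
    [⅋]  ⊢ (p1⊥ ⅋ p1)
      [Ax]  ⊢ p1, p1⊥
    [⅋]  ⊢ (p1⊥ ⅋ p1)
      [Ax]  ⊢ p1, p1⊥

Result: YES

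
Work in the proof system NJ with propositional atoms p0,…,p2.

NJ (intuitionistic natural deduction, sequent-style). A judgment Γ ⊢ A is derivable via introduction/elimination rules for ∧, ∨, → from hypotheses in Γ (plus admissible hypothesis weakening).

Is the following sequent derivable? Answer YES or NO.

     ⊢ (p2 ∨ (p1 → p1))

Derivation trace:
[∨I₂]  ⊢ (p2 ∨ (p1 → p1))
  [→I]  ⊢ (p1 → p1)
    [Ax] p1 ⊢ p1

Result: YES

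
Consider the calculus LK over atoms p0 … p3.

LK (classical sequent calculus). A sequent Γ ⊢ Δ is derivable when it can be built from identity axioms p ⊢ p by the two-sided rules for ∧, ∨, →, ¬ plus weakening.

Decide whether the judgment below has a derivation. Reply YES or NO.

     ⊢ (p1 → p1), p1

Derivation trace:
[WR]  ⊢ (p1 → p1), p1
  [→R]  ⊢ (p1 → p1)
    [Ax] p1 ⊢ p1

Result: YES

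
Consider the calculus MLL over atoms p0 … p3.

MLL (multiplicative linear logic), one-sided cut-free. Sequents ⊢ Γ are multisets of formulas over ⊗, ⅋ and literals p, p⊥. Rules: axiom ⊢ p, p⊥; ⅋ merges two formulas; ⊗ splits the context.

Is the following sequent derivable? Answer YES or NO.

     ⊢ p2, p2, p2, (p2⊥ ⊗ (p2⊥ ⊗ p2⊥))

Derivation (root first):
[⊗]  ⊢ p2, p2, p2, (p2⊥ ⊗ (p2⊥ ⊗ p2⊥))
  [Ax]  ⊢ p2, p2⊥
  [⊗]  ⊢ p2, p2, (p2⊥ ⊗ p2⊥)
    [Ax]  ⊢ p2, p2⊥
    [Ax]  ⊢ p2, p2⊥

Result: YES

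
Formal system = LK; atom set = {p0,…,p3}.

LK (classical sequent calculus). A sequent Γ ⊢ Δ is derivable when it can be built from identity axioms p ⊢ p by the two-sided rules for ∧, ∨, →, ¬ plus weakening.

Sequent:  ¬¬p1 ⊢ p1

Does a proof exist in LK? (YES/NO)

Proof tree:
[¬L] ¬¬p1 ⊢ p1
  [¬R]  ⊢ p1, ¬p1
    [Ax] p1 ⊢ p1

Result: YES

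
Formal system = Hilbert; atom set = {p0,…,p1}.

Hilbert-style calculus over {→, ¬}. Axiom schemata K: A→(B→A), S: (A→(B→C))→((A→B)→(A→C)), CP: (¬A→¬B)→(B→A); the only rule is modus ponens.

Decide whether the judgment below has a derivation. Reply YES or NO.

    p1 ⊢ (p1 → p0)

Enumerate valuations to refute Γ ⊢ Δ:
  v=00: Γ:[p1=F] Δ:[(p1 → p0)=T] refutes=False
  v=01: Γ:[p1=T] Δ:[(p1 → p0)=F] refutes=True  ← countermodel

Result: NO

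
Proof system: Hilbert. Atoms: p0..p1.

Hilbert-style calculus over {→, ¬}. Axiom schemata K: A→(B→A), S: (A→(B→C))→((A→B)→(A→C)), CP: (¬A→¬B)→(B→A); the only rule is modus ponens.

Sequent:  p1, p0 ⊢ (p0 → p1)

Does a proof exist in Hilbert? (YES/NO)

Derivation trace:
[MP] p1, p0 ⊢ (p0 → p1)
  [K]  ⊢ (p1 → (p0 → p1))
  [MP] p1, p0 ⊢ p1
    [MP] p1 ⊢ (p0 → p1)
      [K]  ⊢ (p1 → (p0 → p1))
      [Hyp] p1 ⊢ p1
    [Hyp] p0 ⊢ p0

Result: YES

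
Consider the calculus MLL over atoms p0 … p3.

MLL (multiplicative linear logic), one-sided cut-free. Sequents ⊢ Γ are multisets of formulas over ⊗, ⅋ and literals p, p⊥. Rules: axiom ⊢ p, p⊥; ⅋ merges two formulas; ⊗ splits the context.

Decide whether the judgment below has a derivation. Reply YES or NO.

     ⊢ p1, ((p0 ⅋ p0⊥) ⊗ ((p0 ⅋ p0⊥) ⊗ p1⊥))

Derivation (root first):
[⊗]  ⊢ p1, ((p0 ⅋ p0⊥) ⊗ ((p0 ⅋ p0⊥) ⊗ p1⊥))
  [⅋]  ⊢ (p0 ⅋ p0⊥)
    [Ax]  ⊢ p0, p0⊥
  [⊗]  ⊢ p1, ((p0 ⅋ p0⊥) ⊗ p1⊥)
    [⅋]  ⊢ (p0 ⅋ p0⊥)
      [Ax]  ⊢ p0, p0⊥
    [Ax]  ⊢ p1, p1⊥

Result: YES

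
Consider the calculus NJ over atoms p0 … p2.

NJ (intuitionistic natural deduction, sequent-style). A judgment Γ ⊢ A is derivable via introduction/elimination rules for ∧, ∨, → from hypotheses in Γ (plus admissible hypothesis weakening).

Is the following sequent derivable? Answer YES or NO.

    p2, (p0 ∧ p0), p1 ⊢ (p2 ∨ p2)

Derivation trace:
[Wk] p2, (p0 ∧ p0), p1 ⊢ (p2 ∨ p2)
  [∨I₂] p2, (p0 ∧ p0) ⊢ (p2 ∨ p2)
    [Wk] p2, (p0 ∧ p0) ⊢ p2
      [Ax] p2 ⊢ p2

Result: YES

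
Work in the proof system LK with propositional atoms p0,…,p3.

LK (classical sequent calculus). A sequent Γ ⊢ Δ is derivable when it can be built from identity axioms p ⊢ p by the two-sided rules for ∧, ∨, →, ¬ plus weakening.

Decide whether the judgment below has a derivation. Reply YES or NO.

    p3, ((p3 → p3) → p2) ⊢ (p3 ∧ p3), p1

Derivation (root first):
[WR] p3, ((p3 → p3) → p2) ⊢ (p3 ∧ p3), p1
  [∧R] p3, ((p3 → p3) → p2) ⊢ (p3 ∧ p3)
    [→L] p3, ((p3 → p3) → p2) ⊢ p3
      [→R]  ⊢ (p3 → p3)
        [Ax] p3 ⊢ p3
      [WL] p3, p2 ⊢ p3
        [Ax] p3 ⊢ p3
    [Ax] p3 ⊢ p3

Result: YES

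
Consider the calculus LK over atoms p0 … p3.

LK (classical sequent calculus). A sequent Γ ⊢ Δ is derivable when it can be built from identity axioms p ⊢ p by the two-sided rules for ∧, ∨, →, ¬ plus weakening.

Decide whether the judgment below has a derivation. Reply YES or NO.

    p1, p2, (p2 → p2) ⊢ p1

Derivation trace:
[→L] p1, p2, (p2 → p2) ⊢ p1
  [Ax] p2 ⊢ p2
  [WL] p1, p2 ⊢ p1
    [Ax] p1 ⊢ p1

Result: YES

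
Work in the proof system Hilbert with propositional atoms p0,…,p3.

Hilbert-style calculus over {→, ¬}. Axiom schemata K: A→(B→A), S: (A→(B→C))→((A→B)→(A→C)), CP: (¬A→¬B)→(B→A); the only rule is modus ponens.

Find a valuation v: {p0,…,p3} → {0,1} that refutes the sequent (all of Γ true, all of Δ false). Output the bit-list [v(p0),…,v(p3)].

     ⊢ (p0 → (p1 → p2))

Enumerate valuations to refute Γ ⊢ Δ:
  v=0000: Γ:[] Δ:[(p0 → (p1 → p2))=T] refutes=False
  v=0001: Γ:[] Δ:[(p0 → (p1 → p2))=T] refutes=False
  v=0010: Γ:[] Δ:[(p0 → (p1 → p2))=T] refutes=False
  v=0011: Γ:[] Δ:[(p0 → (p1 → p2))=T] refutes=False
  v=0100: Γ:[] Δ:[(p0 → (p1 → p2))=T] refutes=False
  v=0101: Γ:[] Δ:[(p0 → (p1 → p2))=T] refutes=False
  v=0110: Γ:[] Δ:[(p0 → (p1 → p2))=T] refutes=False
  v=0111: Γ:[] Δ:[(p0 → (p1 → p2))=T] refutes=False
  v=1000: Γ:[] Δ:[(p0 → (p1 → p2))=T] refutes=False
  v=1001: Γ:[] Δ:[(p0 → (p1 → p2))=T] refutes=False
  v=1010: Γ:[] Δ:[(p0 → (p1 → p2))=T] refutes=False
  v=1011: Γ:[] Δ:[(p0 → (p1 → p2))=T] refutes=False
  v=1100: Γ:[] Δ:[(p0 → (p1 → p2))=F] refutes=True  ← countermodel

Result: [1, 1, 0, 0]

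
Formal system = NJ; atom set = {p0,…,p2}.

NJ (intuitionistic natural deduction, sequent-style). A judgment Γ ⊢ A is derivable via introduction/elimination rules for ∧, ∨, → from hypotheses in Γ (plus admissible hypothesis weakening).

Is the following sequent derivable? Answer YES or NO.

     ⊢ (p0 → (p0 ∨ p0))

Derivation (root first):
[→I]  ⊢ (p0 → (p0 ∨ p0))
  [∨I₂] p0 ⊢ (p0 ∨ p0)
    [Ax] p0 ⊢ p0

Result: YES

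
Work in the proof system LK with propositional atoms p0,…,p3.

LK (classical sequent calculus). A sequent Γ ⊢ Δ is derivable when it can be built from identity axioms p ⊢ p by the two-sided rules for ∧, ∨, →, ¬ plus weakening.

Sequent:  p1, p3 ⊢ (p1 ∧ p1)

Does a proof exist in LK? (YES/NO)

Derivation trace:
[∧R] p1, p3 ⊢ (p1 ∧ p1)
  [WL] p1, p3 ⊢ p1
    [Ax] p1 ⊢ p1
  [Ax] p1 ⊢ p1

Result: YES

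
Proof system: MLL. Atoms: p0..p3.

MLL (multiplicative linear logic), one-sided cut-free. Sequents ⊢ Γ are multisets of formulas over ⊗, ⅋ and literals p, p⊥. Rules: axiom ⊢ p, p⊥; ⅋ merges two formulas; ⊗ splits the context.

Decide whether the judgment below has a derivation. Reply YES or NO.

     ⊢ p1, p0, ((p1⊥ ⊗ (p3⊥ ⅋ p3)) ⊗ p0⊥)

Derivation (root first):
[⊗]  ⊢ p1, p0, ((p1⊥ ⊗ (p3⊥ ⅋ p3)) ⊗ p0⊥)
  [⊗]  ⊢ p1, (p1⊥ ⊗ (p3⊥ ⅋ p3))
    [Ax]  ⊢ p1, p1⊥
    [⅋]  ⊢ (p3⊥ ⅋ p3)
      [Ax]  ⊢ p3, p3⊥
  [Ax]  ⊢ p0, p0⊥

Result: YES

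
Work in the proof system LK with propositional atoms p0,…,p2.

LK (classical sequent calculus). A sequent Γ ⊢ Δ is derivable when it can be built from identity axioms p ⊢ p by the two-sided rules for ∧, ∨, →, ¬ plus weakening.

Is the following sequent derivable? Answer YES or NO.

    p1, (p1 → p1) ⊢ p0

Enumerate valuations to refute Γ ⊢ Δ:
  v=000: Γ:[p1=F, (p1 → p1)=T] Δ:[p0=F] refutes=False
  v=001: Γ:[p1=F, (p1 → p1)=T] Δ:[p0=F] refutes=False
  v=010: Γ:[p1=T, (p1 → p1)=T] Δ:[p0=F] refutes=True  ← countermodel

Result: NO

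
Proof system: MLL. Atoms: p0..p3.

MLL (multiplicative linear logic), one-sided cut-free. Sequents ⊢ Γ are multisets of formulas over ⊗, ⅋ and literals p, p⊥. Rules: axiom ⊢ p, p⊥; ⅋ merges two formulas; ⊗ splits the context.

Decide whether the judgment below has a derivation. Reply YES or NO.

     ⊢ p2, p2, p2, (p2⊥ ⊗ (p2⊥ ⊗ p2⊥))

Derivation trace:
[⊗]  ⊢ p2, p2, p2, (p2⊥ ⊗ (p2⊥ ⊗ p2⊥))
  [Ax]  ⊢ p2, p2⊥
  [⊗]  ⊢ p2, p2, (p2⊥ ⊗ p2⊥)
    [Ax]  ⊢ p2, p2⊥
    [Ax]  ⊢ p2, p2⊥

Result: YES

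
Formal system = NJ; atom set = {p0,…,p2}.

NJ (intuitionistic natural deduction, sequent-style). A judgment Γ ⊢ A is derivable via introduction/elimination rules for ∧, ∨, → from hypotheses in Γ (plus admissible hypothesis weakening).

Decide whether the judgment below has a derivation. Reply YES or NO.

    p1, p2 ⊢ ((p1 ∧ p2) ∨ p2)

Derivation (root first):
[∨I₁] p1, p2 ⊢ ((p1 ∧ p2) ∨ p2)
  [∧I] p1, p2 ⊢ (p1 ∧ p2)
    [Ax] p1 ⊢ p1
    [Ax] p2 ⊢ p2

Result: YES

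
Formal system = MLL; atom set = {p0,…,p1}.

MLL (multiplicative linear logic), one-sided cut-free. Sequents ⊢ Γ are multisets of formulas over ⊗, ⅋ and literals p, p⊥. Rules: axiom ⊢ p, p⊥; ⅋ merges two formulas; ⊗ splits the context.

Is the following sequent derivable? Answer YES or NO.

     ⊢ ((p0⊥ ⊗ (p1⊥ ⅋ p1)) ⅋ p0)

Derivation trace:
[⅋]  ⊢ ((p0⊥ ⊗ (p1⊥ ⅋ p1)) ⅋ p0)
  [⊗]  ⊢ p0, (p0⊥ ⊗ (p1⊥ ⅋ p1))
    [Ax]  ⊢ p0, p0⊥
    [⅋]  ⊢ (p1⊥ ⅋ p1)
      [Ax]  ⊢ p1, p1⊥

Result: YES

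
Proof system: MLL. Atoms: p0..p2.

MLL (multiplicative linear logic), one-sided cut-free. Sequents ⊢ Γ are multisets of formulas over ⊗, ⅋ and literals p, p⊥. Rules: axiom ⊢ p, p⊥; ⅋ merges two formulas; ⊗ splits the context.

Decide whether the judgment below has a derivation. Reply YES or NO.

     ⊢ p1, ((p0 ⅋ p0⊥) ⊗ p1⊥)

Proof tree:
[⊗]  ⊢ p1, ((p0 ⅋ p0⊥) ⊗ p1⊥)
  [⅋]  ⊢ (p0 ⅋ p0⊥)
    [Ax]  ⊢ p0, p0⊥
  [Ax]  ⊢ p1, p1⊥

Result: YES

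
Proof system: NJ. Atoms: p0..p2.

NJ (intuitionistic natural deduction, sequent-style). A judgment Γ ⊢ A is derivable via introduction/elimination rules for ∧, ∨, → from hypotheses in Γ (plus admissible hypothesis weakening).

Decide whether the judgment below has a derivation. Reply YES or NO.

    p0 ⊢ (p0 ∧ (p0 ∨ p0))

Proof tree:
[∧I] p0 ⊢ (p0 ∧ (p0 ∨ p0))
  [Ax] p0 ⊢ p0
  [∨I₁] p0 ⊢ (p0 ∨ p0)
    [Ax] p0 ⊢ p0

Result: YES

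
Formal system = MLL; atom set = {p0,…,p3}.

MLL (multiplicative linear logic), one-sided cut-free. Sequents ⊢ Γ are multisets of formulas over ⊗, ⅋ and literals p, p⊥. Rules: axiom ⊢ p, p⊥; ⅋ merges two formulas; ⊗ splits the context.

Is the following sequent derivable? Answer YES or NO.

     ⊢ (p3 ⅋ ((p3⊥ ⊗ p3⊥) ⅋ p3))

Derivation (root first):
[⅋]  ⊢ (p3 ⅋ ((p3⊥ ⊗ p3⊥) ⅋ p3))
  [⅋]  ⊢ p3, ((p3⊥ ⊗ p3⊥) ⅋ p3)
    [⊗]  ⊢ p3, p3, (p3⊥ ⊗ p3⊥)
      [Ax]  ⊢ p3, p3⊥
      [Ax]  ⊢ p3, p3⊥

Result: YES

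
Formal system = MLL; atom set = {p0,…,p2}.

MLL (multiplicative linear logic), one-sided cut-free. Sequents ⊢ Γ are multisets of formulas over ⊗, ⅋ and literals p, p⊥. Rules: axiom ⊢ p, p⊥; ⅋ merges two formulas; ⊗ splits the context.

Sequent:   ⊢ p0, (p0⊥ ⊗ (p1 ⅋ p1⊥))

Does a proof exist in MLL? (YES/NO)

Proof tree:
[⊗]  ⊢ p0, (p0⊥ ⊗ (p1 ⅋ p1⊥))
  [Ax]  ⊢ p0, p0⊥
  [⅋]  ⊢ (p1 ⅋ p1⊥)
    [Ax]  ⊢ p1, p1⊥

Result: YES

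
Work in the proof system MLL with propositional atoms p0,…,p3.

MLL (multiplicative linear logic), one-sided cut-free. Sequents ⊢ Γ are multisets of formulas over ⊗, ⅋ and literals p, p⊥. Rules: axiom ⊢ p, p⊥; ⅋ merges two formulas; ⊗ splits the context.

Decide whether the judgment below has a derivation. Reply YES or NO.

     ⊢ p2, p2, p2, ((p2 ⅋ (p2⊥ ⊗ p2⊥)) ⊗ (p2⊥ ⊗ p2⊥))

Derivation trace:
[⊗]  ⊢ p2, p2, p2, ((p2 ⅋ (p2⊥ ⊗ p2⊥)) ⊗ (p2⊥ ⊗ p2⊥))
  [⅋]  ⊢ p2, (p2 ⅋ (p2⊥ ⊗ p2⊥))
    [⊗]  ⊢ p2, p2, (p2⊥ ⊗ p2⊥)
      [Ax]  ⊢ p2, p2⊥
      [Ax]  ⊢ p2, p2⊥
  [⊗]  ⊢ p2, p2, (p2⊥ ⊗ p2⊥)
    [Ax]  ⊢ p2, p2⊥
    [Ax]  ⊢ p2, p2⊥

Result: YES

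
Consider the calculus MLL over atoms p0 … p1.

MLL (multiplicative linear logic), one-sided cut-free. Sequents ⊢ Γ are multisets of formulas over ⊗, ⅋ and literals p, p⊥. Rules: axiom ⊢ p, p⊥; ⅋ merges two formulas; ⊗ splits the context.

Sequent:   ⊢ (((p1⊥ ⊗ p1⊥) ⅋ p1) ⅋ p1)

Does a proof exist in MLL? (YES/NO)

Derivation (root first):
[⅋]  ⊢ (((p1⊥ ⊗ p1⊥) ⅋ p1) ⅋ p1)
  [⅋]  ⊢ p1, ((p1⊥ ⊗ p1⊥) ⅋ p1)
    [⊗]  ⊢ p1, p1, (p1⊥ ⊗ p1⊥)
      [Ax]  ⊢ p1, p1⊥
      [Ax]  ⊢ p1, p1⊥

Result: YES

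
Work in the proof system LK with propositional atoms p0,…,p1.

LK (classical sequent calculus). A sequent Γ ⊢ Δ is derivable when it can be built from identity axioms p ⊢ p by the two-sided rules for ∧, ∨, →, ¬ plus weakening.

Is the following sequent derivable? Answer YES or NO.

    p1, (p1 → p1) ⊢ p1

Derivation trace:
[→L] p1, (p1 → p1) ⊢ p1
  [WL] p1, p1 ⊢ p1
    [Ax] p1 ⊢ p1
  [WL] p1, p1 ⊢ p1
    [Ax] p1 ⊢ p1

Result: YES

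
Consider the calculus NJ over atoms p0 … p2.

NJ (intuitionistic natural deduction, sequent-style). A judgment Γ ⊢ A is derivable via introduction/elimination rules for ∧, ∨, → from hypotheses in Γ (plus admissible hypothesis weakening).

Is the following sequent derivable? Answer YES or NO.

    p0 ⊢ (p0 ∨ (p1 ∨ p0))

Derivation (root first):
[∨I₂] p0 ⊢ (p0 ∨ (p1 ∨ p0))
  [∨I₂] p0 ⊢ (p1 ∨ p0)
    [Ax] p0 ⊢ p0

Result: YES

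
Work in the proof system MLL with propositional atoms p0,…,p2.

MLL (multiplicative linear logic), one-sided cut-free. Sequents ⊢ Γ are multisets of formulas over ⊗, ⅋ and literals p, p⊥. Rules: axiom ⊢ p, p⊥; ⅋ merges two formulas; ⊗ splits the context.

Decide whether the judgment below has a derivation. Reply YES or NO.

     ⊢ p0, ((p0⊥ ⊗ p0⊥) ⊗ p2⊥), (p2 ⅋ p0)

Proof tree:
[⅋]  ⊢ p0, ((p0⊥ ⊗ p0⊥) ⊗ p2⊥), (p2 ⅋ p0)
  [⊗]  ⊢ p0, p0, p2, ((p0⊥ ⊗ p0⊥) ⊗ p2⊥)
    [⊗]  ⊢ p0, p0, (p0⊥ ⊗ p0⊥)
      [Ax]  ⊢ p0, p0⊥
      [Ax]  ⊢ p0, p0⊥
    [Ax]  ⊢ p2, p2⊥

Result: YES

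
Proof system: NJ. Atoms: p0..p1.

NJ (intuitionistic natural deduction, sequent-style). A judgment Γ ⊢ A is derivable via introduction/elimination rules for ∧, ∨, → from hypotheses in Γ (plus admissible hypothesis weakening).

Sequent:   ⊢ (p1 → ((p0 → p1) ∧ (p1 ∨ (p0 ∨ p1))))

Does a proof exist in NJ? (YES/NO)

Proof tree:
[→I]  ⊢ (p1 → ((p0 → p1) ∧ (p1 ∨ (p0 ∨ p1))))
  [∧I] p1 ⊢ ((p0 → p1) ∧ (p1 ∨ (p0 ∨ p1)))
    [→I] p1 ⊢ (p0 → p1)
      [Wk] p1, p0 ⊢ p1
        [Ax] p1 ⊢ p1
    [∨I₂] p1 ⊢ (p1 ∨ (p0 ∨ p1))
      [∨I₂] p1 ⊢ (p0 ∨ p1)
        [Ax] p1 ⊢ p1

Result: YES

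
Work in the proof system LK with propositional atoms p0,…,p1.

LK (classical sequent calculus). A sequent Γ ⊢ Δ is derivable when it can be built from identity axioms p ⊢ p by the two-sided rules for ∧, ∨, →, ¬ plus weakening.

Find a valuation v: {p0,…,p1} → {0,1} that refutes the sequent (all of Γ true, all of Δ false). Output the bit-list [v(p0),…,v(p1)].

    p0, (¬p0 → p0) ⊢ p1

Search for a countermodel by truth-table:
  v=00: Γ:[p0=F, (¬p0 → p0)=F] Δ:[p1=F] refutes=False
  v=01: Γ:[p0=F, (¬p0 → p0)=F] Δ:[p1=T] refutes=False
  v=10: Γ:[p0=T, (¬p0 → p0)=T] Δ:[p1=F] refutes=True  ← countermodel

Result: [1, 0]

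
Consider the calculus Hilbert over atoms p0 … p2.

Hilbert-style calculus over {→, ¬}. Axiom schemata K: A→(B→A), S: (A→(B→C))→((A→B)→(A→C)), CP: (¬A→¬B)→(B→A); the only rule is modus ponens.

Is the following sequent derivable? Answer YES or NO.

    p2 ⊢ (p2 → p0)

Search for a countermodel by truth-table:
  v=000: Γ:[p2=F] Δ:[(p2 → p0)=T] refutes=False
  v=001: Γ:[p2=T] Δ:[(p2 → p0)=F] refutes=True  ← countermodel

Result: NO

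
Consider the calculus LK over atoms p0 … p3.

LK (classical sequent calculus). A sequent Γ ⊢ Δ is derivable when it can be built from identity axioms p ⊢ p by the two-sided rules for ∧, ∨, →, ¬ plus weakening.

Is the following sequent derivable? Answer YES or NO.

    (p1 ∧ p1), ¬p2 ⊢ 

Truth-table refutation:
  v=0000: Γ:[(p1 ∧ p1)=F, ¬p2=T] Δ:[] refutes=False
  v=0001: Γ:[(p1 ∧ p1)=F, ¬p2=T] Δ:[] refutes=False
  v=0010: Γ:[(p1 ∧ p1)=F, ¬p2=F] Δ:[] refutes=False
  v=0011: Γ:[(p1 ∧ p1)=F, ¬p2=F] Δ:[] refutes=False
  v=0100: Γ:[(p1 ∧ p1)=T, ¬p2=T] Δ:[] refutes=True  ← countermodel

Result: NO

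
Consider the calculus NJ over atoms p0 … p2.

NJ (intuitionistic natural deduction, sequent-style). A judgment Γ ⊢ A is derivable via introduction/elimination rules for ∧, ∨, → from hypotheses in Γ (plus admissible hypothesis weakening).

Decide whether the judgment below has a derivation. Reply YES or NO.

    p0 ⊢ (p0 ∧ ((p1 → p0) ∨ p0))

Derivation (root first):
[∧I] p0 ⊢ (p0 ∧ ((p1 → p0) ∨ p0))
  [Ax] p0 ⊢ p0
  [∨I₁] p0 ⊢ ((p1 → p0) ∨ p0)
    [→I] p0 ⊢ (p1 → p0)
      [Wk] p0, p1 ⊢ p0
        [Ax] p0 ⊢ p0

Result: YES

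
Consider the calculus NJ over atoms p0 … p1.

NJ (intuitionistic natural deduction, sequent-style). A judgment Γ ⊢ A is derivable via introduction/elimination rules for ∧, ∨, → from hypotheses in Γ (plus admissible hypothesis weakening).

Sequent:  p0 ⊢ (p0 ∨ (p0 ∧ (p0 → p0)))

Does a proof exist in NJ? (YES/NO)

Derivation trace:
[∨I₂] p0 ⊢ (p0 ∨ (p0 ∧ (p0 → p0)))
  [∧I] p0 ⊢ (p0 ∧ (p0 → p0))
    [Ax] p0 ⊢ p0
    [→I]  ⊢ (p0 → p0)
      [Ax] p0 ⊢ p0

Result: YES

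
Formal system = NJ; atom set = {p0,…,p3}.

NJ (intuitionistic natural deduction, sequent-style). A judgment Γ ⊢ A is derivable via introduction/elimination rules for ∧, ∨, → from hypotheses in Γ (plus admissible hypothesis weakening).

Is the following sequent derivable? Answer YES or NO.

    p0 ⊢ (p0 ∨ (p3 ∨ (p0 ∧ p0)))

Proof tree:
[∨I₂] p0 ⊢ (p0 ∨ (p3 ∨ (p0 ∧ p0)))
  [∨I₂] p0 ⊢ (p3 ∨ (p0 ∧ p0))
    [∧I] p0 ⊢ (p0 ∧ p0)
      [Ax] p0 ⊢ p0
      [Ax] p0 ⊢ p0

Result: YES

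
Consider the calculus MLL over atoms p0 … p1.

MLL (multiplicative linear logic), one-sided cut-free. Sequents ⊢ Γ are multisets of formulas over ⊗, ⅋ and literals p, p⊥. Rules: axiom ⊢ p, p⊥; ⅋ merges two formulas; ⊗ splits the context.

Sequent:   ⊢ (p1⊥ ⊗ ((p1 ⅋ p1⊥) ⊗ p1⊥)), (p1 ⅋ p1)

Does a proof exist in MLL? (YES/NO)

Proof tree:
[⅋]  ⊢ (p1⊥ ⊗ ((p1 ⅋ p1⊥) ⊗ p1⊥)), (p1 ⅋ p1)
  [⊗]  ⊢ p1, p1, (p1⊥ ⊗ ((p1 ⅋ p1⊥) ⊗ p1⊥))
    [Ax]  ⊢ p1, p1⊥
    [⊗]  ⊢ p1, ((p1 ⅋ p1⊥) ⊗ p1⊥)
      [⅋]  ⊢ (p1 ⅋ p1⊥)
        [Ax]  ⊢ p1, p1⊥
      [Ax]  ⊢ p1, p1⊥

Result: YES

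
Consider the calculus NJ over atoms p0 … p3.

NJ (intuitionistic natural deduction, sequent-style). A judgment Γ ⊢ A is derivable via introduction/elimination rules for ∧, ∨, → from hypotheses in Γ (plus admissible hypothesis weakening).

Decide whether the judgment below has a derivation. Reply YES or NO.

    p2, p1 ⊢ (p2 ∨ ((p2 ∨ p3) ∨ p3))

Proof tree:
[∨I₂] p2, p1 ⊢ (p2 ∨ ((p2 ∨ p3) ∨ p3))
  [∨I₁] p2, p1 ⊢ ((p2 ∨ p3) ∨ p3)
    [∨I₁] p2, p1 ⊢ (p2 ∨ p3)
      [Wk] p2, p1 ⊢ p2
        [Ax] p2 ⊢ p2

Result: YES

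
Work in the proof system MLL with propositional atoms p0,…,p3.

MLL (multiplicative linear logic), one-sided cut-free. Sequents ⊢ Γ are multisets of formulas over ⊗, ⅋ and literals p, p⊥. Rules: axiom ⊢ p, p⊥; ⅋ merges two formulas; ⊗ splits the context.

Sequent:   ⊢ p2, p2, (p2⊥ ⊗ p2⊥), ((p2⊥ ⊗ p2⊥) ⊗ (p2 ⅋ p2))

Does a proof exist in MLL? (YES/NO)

Derivation (root first):
[⊗]  ⊢ p2, p2, (p2⊥ ⊗ p2⊥), ((p2⊥ ⊗ p2⊥) ⊗ (p2 ⅋ p2))
  [⊗]  ⊢ p2, p2, (p2⊥ ⊗ p2⊥)
    [Ax]  ⊢ p2, p2⊥
    [Ax]  ⊢ p2, p2⊥
  [⅋]  ⊢ (p2⊥ ⊗ p2⊥), (p2 ⅋ p2)
    [⊗]  ⊢ p2, p2, (p2⊥ ⊗ p2⊥)
      [Ax]  ⊢ p2, p2⊥
      [Ax]  ⊢ p2, p2⊥

Result: YES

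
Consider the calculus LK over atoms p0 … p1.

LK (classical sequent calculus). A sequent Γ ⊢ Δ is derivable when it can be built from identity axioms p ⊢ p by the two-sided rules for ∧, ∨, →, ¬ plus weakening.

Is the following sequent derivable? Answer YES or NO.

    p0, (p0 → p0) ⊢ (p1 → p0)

Derivation (root first):
[→R] p0, (p0 → p0) ⊢ (p1 → p0)
  [→L] p1, p0, (p0 → p0) ⊢ p0
    [WL] p0, p1 ⊢ p0
      [Ax] p0 ⊢ p0
    [Ax] p0 ⊢ p0

Result: YES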